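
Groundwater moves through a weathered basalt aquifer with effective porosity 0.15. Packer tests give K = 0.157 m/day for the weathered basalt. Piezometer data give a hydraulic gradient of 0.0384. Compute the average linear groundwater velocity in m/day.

Hydraulic gradient i = 0.0384.
Darcy flux q = K · i = 0.1570 × 0.03840 = 0.006029 m/day.
Seepage velocity v = q / n_e = 0.006029 / 0.15 = 0.04019 m/day.

0.0402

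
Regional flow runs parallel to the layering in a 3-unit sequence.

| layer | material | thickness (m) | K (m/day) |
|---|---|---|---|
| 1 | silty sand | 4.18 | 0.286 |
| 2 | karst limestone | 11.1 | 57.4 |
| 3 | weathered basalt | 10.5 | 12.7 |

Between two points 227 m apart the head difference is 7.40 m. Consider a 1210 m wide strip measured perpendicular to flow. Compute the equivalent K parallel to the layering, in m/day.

Flow is parallel to layering, so each bed carries its own Darcy discharge and the transmissivities add.
Σ(K_i·b_i) = 0.286×4.18 + 57.4×11.1 + 12.7×10.5 = 771.7 m²/day.
Total thickness b = 25.78 m, so K_eq = Σ(K_i·b_i)/b = 29.93 m/day.

29.9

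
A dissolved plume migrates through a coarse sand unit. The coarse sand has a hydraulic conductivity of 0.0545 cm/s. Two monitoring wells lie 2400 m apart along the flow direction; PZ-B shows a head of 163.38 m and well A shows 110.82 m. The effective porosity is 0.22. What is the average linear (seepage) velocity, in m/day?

4.69

Convert K: 0.0545 cm/s × 864 = 47.09 m/day.
Hydraulic gradient i = (163.38 − 110.82) / 2400 = 52.56 / 2400 = 0.02190.
Darcy flux q = K · i = 47.09 × 0.02190 = 1.031 m/day.
Seepage velocity v = q / n_e = 1.031 / 0.22 = 4.687 m/day.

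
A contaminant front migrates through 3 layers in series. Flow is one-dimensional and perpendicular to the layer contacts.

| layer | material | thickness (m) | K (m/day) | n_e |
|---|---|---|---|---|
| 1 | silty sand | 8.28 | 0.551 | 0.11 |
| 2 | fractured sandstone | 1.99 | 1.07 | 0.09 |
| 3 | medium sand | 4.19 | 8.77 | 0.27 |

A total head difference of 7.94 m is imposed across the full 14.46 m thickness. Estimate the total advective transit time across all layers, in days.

With flow normal to the layers, continuity requires the same specific discharge q through every layer.
Σ(b_i/K_i) = 8.28/0.551 + 1.99/1.07 + 4.19/8.77 = 17.36 d.
q = Δh / Σ(b_i/K_i) = 7.94 / 17.36 = 0.4572 m/day.
In each layer the seepage velocity is v_i = q/n_i, so the layer transit time is t_i = b_i·n_i / q:
  layer 1 (silty sand): t_1 = 8.28 × 0.11 / 0.4572 = 1.992 d
  layer 2 (fractured sandstone): t_2 = 1.99 × 0.09 / 0.4572 = 0.3917 d
  layer 3 (medium sand): t_3 = 4.19 × 0.27 / 0.4572 = 2.474 d
Total t = Σ t_i = 4.858 days.

4.86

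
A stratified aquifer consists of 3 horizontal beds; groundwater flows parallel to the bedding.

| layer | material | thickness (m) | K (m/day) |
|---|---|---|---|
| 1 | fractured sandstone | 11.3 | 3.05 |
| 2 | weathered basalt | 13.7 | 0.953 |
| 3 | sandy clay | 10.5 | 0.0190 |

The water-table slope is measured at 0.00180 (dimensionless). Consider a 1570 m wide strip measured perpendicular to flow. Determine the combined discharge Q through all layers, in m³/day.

Flow is parallel to layering, so each bed carries its own Darcy discharge and the transmissivities add.
Σ(K_i·b_i) = 3.05×11.3 + 0.953×13.7 + 0.0190×10.5 = 47.72 m²/day.
Hydraulic gradient i = 0.00180.
Q = Σ(K_i·b_i) · W · i = 47.72 × 1570 × 0.001800 = 134.9 m³/day.

135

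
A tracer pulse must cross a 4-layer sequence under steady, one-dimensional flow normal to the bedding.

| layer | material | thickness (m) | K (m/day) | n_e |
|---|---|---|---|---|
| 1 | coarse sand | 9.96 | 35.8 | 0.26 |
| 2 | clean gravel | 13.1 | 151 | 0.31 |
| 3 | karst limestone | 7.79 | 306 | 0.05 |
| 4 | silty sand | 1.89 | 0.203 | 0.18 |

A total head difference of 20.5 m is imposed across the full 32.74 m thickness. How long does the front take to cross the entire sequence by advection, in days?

3.49

With flow normal to the layers, continuity requires the same specific discharge q through every layer.
Σ(b_i/K_i) = 9.96/35.8 + 13.1/151 + 7.79/306 + 1.89/0.203 = 9.701 d.
q = Δh / Σ(b_i/K_i) = 20.5 / 9.701 = 2.113 m/day.
In each layer the seepage velocity is v_i = q/n_i, so the layer transit time is t_i = b_i·n_i / q:
  layer 1 (coarse sand): t_1 = 9.96 × 0.26 / 2.113 = 1.225 d
  layer 2 (clean gravel): t_2 = 13.1 × 0.31 / 2.113 = 1.922 d
  layer 3 (karst limestone): t_3 = 7.79 × 0.05 / 2.113 = 0.1843 d
  layer 4 (silty sand): t_4 = 1.89 × 0.18 / 2.113 = 0.1610 d
Total t = Σ t_i = 3.492 days.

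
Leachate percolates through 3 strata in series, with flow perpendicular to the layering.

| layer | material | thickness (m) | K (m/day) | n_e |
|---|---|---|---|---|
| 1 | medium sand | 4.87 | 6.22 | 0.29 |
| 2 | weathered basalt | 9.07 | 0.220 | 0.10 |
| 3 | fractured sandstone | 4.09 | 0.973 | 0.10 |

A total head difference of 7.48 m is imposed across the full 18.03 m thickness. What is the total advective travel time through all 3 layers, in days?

16.9

With flow normal to the layers, continuity requires the same specific discharge q through every layer.
Σ(b_i/K_i) = 4.87/6.22 + 9.07/0.220 + 4.09/0.973 = 46.21 d.
q = Δh / Σ(b_i/K_i) = 7.48 / 46.21 = 0.1619 m/day.
In each layer the seepage velocity is v_i = q/n_i, so the layer transit time is t_i = b_i·n_i / q:
  layer 1 (medium sand): t_1 = 4.87 × 0.29 / 0.1619 = 8.726 d
  layer 2 (weathered basalt): t_2 = 9.07 × 0.10 / 0.1619 = 5.604 d
  layer 3 (fractured sandstone): t_3 = 4.09 × 0.10 / 0.1619 = 2.527 d
Total t = Σ t_i = 16.86 days.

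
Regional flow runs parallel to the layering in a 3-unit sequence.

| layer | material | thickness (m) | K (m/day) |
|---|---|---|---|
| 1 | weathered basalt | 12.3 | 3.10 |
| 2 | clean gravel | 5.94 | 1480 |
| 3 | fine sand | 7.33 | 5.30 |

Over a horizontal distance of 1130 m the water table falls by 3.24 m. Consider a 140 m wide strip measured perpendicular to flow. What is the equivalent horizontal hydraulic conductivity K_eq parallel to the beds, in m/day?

Flow is parallel to layering, so each bed carries its own Darcy discharge and the transmissivities add.
Σ(K_i·b_i) = 3.10×12.3 + 1480×5.94 + 5.30×7.33 = 8868 m²/day.
Total thickness b = 25.57 m, so K_eq = Σ(K_i·b_i)/b = 346.8 m/day.

347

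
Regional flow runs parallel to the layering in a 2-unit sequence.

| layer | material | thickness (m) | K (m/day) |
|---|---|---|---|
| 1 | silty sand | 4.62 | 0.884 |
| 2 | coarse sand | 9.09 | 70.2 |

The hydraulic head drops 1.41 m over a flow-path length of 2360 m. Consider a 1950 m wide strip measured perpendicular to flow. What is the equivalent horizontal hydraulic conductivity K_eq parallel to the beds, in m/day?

Flow is parallel to layering, so each bed carries its own Darcy discharge and the transmissivities add.
Σ(K_i·b_i) = 0.884×4.62 + 70.2×9.09 = 642.2 m²/day.
Total thickness b = 13.71 m, so K_eq = Σ(K_i·b_i)/b = 46.84 m/day.

46.8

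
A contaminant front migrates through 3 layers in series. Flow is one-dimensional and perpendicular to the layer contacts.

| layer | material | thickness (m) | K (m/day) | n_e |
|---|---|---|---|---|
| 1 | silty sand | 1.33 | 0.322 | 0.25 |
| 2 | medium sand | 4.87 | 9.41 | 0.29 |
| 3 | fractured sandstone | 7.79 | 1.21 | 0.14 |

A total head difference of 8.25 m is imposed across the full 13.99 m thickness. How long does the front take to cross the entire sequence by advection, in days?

With flow normal to the layers, continuity requires the same specific discharge q through every layer.
Σ(b_i/K_i) = 1.33/0.322 + 4.87/9.41 + 7.79/1.21 = 11.09 d.
q = Δh / Σ(b_i/K_i) = 8.25 / 11.09 = 0.7442 m/day.
In each layer the seepage velocity is v_i = q/n_i, so the layer transit time is t_i = b_i·n_i / q:
  layer 1 (silty sand): t_1 = 1.33 × 0.25 / 0.7442 = 0.4468 d
  layer 2 (medium sand): t_2 = 4.87 × 0.29 / 0.7442 = 1.898 d
  layer 3 (fractured sandstone): t_3 = 7.79 × 0.14 / 0.7442 = 1.466 d
Total t = Σ t_i = 3.810 days.

3.81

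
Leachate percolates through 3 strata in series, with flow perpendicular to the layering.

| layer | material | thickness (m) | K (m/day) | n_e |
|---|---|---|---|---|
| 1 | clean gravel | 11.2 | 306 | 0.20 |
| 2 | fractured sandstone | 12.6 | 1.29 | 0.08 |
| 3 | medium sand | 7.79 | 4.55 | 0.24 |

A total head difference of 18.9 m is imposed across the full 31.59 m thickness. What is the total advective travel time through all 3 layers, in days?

3.12

With flow normal to the layers, continuity requires the same specific discharge q through every layer.
Σ(b_i/K_i) = 11.2/306 + 12.6/1.29 + 7.79/4.55 = 11.52 d.
q = Δh / Σ(b_i/K_i) = 18.9 / 11.52 = 1.641 m/day.
In each layer the seepage velocity is v_i = q/n_i, so the layer transit time is t_i = b_i·n_i / q:
  layer 1 (clean gravel): t_1 = 11.2 × 0.20 / 1.641 = 1.365 d
  layer 2 (fractured sandstone): t_2 = 12.6 × 0.08 / 1.641 = 0.6142 d
  layer 3 (medium sand): t_3 = 7.79 × 0.24 / 1.641 = 1.139 d
Total t = Σ t_i = 3.118 days.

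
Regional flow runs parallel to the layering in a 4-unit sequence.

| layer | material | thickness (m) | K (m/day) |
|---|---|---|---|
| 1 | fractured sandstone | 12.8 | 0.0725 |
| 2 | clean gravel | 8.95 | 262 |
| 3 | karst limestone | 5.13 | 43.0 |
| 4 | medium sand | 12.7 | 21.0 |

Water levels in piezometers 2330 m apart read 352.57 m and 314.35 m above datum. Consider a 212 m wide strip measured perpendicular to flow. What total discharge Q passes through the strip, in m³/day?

9850

Flow is parallel to layering, so each bed carries its own Darcy discharge and the transmissivities add.
Σ(K_i·b_i) = 0.0725×12.8 + 262×8.95 + 43.0×5.13 + 21.0×12.7 = 2833 m²/day.
Hydraulic gradient i = (352.57 − 314.35) / 2330 = 38.22 / 2330 = 0.01640.
Q = Σ(K_i·b_i) · W · i = 2833 × 212 × 0.01640 = 9852 m³/day.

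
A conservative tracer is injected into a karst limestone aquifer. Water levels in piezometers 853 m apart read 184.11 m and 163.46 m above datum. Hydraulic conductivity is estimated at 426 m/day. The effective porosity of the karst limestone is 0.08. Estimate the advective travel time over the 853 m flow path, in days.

6.62

Hydraulic gradient i = (184.11 − 163.46) / 853 = 20.65 / 853 = 0.02421.
Darcy flux q = K · i = 426.0 × 0.02421 = 10.31 m/day.
Seepage velocity v = q / n_e = 10.31 / 0.08 = 128.9 m/day.
Travel time t = L / v = 853 / 128.9 = 6.617 days.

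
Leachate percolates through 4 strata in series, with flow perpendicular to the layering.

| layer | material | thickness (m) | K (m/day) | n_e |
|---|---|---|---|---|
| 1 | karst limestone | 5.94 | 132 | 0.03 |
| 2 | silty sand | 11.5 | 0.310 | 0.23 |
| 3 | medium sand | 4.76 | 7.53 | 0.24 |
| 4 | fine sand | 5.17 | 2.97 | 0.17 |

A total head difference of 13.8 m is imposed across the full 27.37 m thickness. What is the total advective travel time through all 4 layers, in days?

13.9

With flow normal to the layers, continuity requires the same specific discharge q through every layer.
Σ(b_i/K_i) = 5.94/132 + 11.5/0.310 + 4.76/7.53 + 5.17/2.97 = 39.51 d.
q = Δh / Σ(b_i/K_i) = 13.8 / 39.51 = 0.3492 m/day.
In each layer the seepage velocity is v_i = q/n_i, so the layer transit time is t_i = b_i·n_i / q:
  layer 1 (karst limestone): t_1 = 5.94 × 0.03 / 0.3492 = 0.5103 d
  layer 2 (silty sand): t_2 = 11.5 × 0.23 / 0.3492 = 7.574 d
  layer 3 (medium sand): t_3 = 4.76 × 0.24 / 0.3492 = 3.271 d
  layer 4 (fine sand): t_4 = 5.17 × 0.17 / 0.3492 = 2.517 d
Total t = Σ t_i = 13.87 days.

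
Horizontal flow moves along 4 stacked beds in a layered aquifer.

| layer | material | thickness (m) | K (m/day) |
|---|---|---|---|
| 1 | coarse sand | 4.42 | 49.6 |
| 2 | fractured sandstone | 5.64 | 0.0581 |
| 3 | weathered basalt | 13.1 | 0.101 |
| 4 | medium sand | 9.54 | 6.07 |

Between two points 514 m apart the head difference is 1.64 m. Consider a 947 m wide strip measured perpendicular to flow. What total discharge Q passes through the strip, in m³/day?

Flow is parallel to layering, so each bed carries its own Darcy discharge and the transmissivities add.
Σ(K_i·b_i) = 49.6×4.42 + 0.0581×5.64 + 0.101×13.1 + 6.07×9.54 = 278.8 m²/day.
Hydraulic gradient i = Δh / L = 1.64 / 514 = 0.003191.
Q = Σ(K_i·b_i) · W · i = 278.8 × 947 × 0.003191 = 842.4 m³/day.

842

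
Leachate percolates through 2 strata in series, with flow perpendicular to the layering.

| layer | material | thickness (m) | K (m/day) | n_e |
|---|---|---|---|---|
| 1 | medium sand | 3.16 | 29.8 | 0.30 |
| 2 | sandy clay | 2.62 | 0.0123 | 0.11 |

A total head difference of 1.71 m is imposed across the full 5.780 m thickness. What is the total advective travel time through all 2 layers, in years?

With flow normal to the layers, continuity requires the same specific discharge q through every layer.
Σ(b_i/K_i) = 3.16/29.8 + 2.62/0.0123 = 213.1 d.
q = Δh / Σ(b_i/K_i) = 1.71 / 213.1 = 0.008024 m/day.
In each layer the seepage velocity is v_i = q/n_i, so the layer transit time is t_i = b_i·n_i / q:
  layer 1 (medium sand): t_1 = 3.16 × 0.30 / 0.008024 = 118.1 d
  layer 2 (sandy clay): t_2 = 2.62 × 0.11 / 0.008024 = 35.92 d
Total t = Σ t_i = 154.1 days = 0.4218 years.

0.422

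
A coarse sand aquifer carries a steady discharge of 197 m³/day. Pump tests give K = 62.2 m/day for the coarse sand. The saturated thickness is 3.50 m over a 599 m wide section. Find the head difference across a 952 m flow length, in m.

1.44

Cross-sectional area A = 599 × 3.50 = 2096 m².
From Q = K·A·i, i = Q / (K·A) = 197 / (62.20 × 2096) = 0.001511.
Head loss Δh = i · L = 0.001511 × 952 = 1.438 m.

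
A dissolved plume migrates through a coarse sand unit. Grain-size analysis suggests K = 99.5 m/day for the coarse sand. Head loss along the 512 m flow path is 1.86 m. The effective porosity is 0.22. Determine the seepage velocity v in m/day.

Hydraulic gradient i = Δh / L = 1.86 / 512 = 0.003633.
Darcy flux q = K · i = 99.50 × 0.003633 = 0.3615 m/day.
Seepage velocity v = q / n_e = 0.3615 / 0.22 = 1.643 m/day.

1.64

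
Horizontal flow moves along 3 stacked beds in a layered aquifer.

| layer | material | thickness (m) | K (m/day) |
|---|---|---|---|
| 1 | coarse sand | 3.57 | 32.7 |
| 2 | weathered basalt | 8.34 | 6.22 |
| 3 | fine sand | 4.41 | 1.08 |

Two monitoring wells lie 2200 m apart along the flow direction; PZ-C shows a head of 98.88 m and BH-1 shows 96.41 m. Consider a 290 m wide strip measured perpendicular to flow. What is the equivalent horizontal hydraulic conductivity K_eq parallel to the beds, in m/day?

10.6

Flow is parallel to layering, so each bed carries its own Darcy discharge and the transmissivities add.
Σ(K_i·b_i) = 32.7×3.57 + 6.22×8.34 + 1.08×4.41 = 173.4 m²/day.
Total thickness b = 16.32 m, so K_eq = Σ(K_i·b_i)/b = 10.62 m/day.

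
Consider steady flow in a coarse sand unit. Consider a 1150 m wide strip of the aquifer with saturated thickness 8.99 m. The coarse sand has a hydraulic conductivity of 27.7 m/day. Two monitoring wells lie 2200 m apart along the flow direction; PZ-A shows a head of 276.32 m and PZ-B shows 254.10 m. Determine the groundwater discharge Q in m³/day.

Cross-sectional area A = 1150 × 8.99 = 10338 m².
Hydraulic gradient i = (276.32 − 254.10) / 2200 = 22.22 / 2200 = 0.01010.
Darcy's law: Q = K · A · i = 27.70 × 10338 × 0.01010 = 2892 m³/day.

2890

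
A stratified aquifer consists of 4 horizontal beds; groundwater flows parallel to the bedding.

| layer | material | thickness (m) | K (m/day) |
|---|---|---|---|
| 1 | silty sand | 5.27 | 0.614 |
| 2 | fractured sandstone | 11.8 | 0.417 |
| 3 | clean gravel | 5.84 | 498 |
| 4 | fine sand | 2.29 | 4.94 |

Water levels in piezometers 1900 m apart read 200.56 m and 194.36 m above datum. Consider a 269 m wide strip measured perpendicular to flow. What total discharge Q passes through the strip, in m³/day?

2570

Flow is parallel to layering, so each bed carries its own Darcy discharge and the transmissivities add.
Σ(K_i·b_i) = 0.614×5.27 + 0.417×11.8 + 498×5.84 + 4.94×2.29 = 2928 m²/day.
Hydraulic gradient i = (200.56 − 194.36) / 1900 = 6.2 / 1900 = 0.003263.
Q = Σ(K_i·b_i) · W · i = 2928 × 269 × 0.003263 = 2570 m³/day.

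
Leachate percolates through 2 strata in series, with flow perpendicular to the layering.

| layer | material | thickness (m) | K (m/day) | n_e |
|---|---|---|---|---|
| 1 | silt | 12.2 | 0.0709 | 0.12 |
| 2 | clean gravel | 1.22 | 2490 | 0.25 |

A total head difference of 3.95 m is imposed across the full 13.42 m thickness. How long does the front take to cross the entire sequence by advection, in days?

With flow normal to the layers, continuity requires the same specific discharge q through every layer.
Σ(b_i/K_i) = 12.2/0.0709 + 1.22/2490 = 172.1 d.
q = Δh / Σ(b_i/K_i) = 3.95 / 172.1 = 0.02296 m/day.
In each layer the seepage velocity is v_i = q/n_i, so the layer transit time is t_i = b_i·n_i / q:
  layer 1 (silt): t_1 = 12.2 × 0.12 / 0.02296 = 63.78 d
  layer 2 (clean gravel): t_2 = 1.22 × 0.25 / 0.02296 = 13.29 d
Total t = Σ t_i = 77.06 days.

77.1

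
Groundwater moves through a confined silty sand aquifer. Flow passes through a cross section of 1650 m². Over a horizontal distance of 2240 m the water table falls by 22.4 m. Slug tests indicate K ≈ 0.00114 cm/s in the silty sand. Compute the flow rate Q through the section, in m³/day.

16.3

Convert K: 0.00114 cm/s × 864 = 0.9850 m/day.
Hydraulic gradient i = Δh / L = 22.4 / 2240 = 0.01000.
Darcy's law: Q = K · A · i = 0.9850 × 1650 × 0.01000 = 16.25 m³/day.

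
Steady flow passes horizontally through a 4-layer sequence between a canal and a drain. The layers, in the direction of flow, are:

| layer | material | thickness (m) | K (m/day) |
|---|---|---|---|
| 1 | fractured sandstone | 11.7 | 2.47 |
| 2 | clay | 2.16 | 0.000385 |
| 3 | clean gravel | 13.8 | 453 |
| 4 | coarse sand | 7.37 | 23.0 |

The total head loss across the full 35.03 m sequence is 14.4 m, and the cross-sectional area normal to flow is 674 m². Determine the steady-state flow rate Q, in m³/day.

1.73

Flow is perpendicular to layering, so the layers act in series and the equivalent K is the thickness-weighted harmonic mean.
Total thickness L = 11.7 + 2.16 + 13.8 + 7.37 = 35.03 m.
Σ(b_i/K_i) = 11.7/2.47 + 2.16/0.000385 + 13.8/453 + 7.37/23.0 = 5615 d.
K_eq = L / Σ(b_i/K_i) = 35.03 / 5615 = 0.006238 m/day.
Q = K_eq · A · (Δh/L) = 0.006238 × 674 × (14.4/35.03) = 1.728 m³/day.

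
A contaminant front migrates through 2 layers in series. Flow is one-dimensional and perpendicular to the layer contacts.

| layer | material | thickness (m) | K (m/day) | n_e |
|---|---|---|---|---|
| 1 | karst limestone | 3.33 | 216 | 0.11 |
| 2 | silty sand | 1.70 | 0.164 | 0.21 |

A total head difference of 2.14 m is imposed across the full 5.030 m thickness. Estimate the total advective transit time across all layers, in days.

3.51

With flow normal to the layers, continuity requires the same specific discharge q through every layer.
Σ(b_i/K_i) = 3.33/216 + 1.70/0.164 = 10.38 d.
q = Δh / Σ(b_i/K_i) = 2.14 / 10.38 = 0.2061 m/day.
In each layer the seepage velocity is v_i = q/n_i, so the layer transit time is t_i = b_i·n_i / q:
  layer 1 (karst limestone): t_1 = 3.33 × 0.11 / 0.2061 = 1.777 d
  layer 2 (silty sand): t_2 = 1.70 × 0.21 / 0.2061 = 1.732 d
Total t = Σ t_i = 3.509 days.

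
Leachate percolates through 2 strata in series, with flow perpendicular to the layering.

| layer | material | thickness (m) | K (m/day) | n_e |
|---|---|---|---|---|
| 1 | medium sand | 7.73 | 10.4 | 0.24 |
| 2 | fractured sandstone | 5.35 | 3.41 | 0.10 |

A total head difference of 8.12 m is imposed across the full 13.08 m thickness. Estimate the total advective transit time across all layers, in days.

With flow normal to the layers, continuity requires the same specific discharge q through every layer.
Σ(b_i/K_i) = 7.73/10.4 + 5.35/3.41 = 2.312 d.
q = Δh / Σ(b_i/K_i) = 8.12 / 2.312 = 3.512 m/day.
In each layer the seepage velocity is v_i = q/n_i, so the layer transit time is t_i = b_i·n_i / q:
  layer 1 (medium sand): t_1 = 7.73 × 0.24 / 3.512 = 0.5283 d
  layer 2 (fractured sandstone): t_2 = 5.35 × 0.10 / 3.512 = 0.1523 d
Total t = Σ t_i = 0.6806 days.

0.681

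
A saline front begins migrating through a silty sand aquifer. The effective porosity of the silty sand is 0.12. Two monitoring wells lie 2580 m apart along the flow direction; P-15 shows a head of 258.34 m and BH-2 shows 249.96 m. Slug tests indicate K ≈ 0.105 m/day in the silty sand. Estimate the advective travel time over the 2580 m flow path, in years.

Hydraulic gradient i = (258.34 − 249.96) / 2580 = 8.38 / 2580 = 0.003248.
Darcy flux q = K · i = 0.1050 × 0.003248 = 0.0003410 m/day.
Seepage velocity v = q / n_e = 0.0003410 / 0.12 = 0.002842 m/day.
Travel time t = L / v = 2580 / 0.002842 = 9.078e+05 days = 2485 years.

2490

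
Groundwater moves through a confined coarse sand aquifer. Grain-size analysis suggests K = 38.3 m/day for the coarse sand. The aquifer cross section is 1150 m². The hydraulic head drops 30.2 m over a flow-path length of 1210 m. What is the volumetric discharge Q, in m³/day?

1100

Hydraulic gradient i = Δh / L = 30.2 / 1210 = 0.02496.
Darcy's law: Q = K · A · i = 38.30 × 1150 × 0.02496 = 1099 m³/day.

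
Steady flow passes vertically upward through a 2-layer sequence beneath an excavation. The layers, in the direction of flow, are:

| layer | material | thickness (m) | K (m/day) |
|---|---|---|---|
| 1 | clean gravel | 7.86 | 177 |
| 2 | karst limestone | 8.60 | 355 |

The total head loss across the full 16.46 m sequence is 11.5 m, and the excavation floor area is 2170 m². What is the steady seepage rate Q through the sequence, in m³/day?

Flow is perpendicular to layering, so the layers act in series and the equivalent K is the thickness-weighted harmonic mean.
Total thickness L = 7.86 + 8.60 = 16.46 m.
Σ(b_i/K_i) = 7.86/177 + 8.60/355 = 0.06863 d.
K_eq = L / Σ(b_i/K_i) = 16.46 / 0.06863 = 239.8 m/day.
Q = K_eq · A · (Δh/L) = 239.8 × 2170 × (11.5/16.46) = 3.636e+05 m³/day.

364000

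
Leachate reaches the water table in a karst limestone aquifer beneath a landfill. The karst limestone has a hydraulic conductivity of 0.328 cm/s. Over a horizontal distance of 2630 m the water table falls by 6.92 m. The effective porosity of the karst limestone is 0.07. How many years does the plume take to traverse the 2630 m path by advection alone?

0.676

Convert K: 0.328 cm/s × 864 = 283.4 m/day.
Hydraulic gradient i = Δh / L = 6.92 / 2630 = 0.002631.
Darcy flux q = K · i = 283.4 × 0.002631 = 0.7457 m/day.
Seepage velocity v = q / n_e = 0.7457 / 0.07 = 10.65 m/day.
Travel time t = L / v = 2630 / 10.65 = 246.9 days = 0.6760 years.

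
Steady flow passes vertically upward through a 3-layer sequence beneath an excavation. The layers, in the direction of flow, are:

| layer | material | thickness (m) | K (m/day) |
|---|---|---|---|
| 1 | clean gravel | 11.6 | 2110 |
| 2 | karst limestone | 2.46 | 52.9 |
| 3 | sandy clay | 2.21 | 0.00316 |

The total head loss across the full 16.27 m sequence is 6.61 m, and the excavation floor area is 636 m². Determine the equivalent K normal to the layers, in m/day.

Flow is perpendicular to layering, so the layers act in series and the equivalent K is the thickness-weighted harmonic mean.
Total thickness L = 11.6 + 2.46 + 2.21 = 16.27 m.
Σ(b_i/K_i) = 11.6/2110 + 2.46/52.9 + 2.21/0.00316 = 699.4 d.
K_eq = L / Σ(b_i/K_i) = 16.27 / 699.4 = 0.02326 m/day.

0.0233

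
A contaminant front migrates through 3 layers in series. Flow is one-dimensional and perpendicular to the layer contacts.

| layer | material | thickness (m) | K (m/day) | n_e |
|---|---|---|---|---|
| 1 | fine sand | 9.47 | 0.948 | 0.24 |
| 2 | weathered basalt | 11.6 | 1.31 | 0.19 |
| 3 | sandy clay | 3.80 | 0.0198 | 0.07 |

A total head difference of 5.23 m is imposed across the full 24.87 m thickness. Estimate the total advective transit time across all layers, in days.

With flow normal to the layers, continuity requires the same specific discharge q through every layer.
Σ(b_i/K_i) = 9.47/0.948 + 11.6/1.31 + 3.80/0.0198 = 210.8 d.
q = Δh / Σ(b_i/K_i) = 5.23 / 210.8 = 0.02481 m/day.
In each layer the seepage velocity is v_i = q/n_i, so the layer transit time is t_i = b_i·n_i / q:
  layer 1 (fine sand): t_1 = 9.47 × 0.24 / 0.02481 = 91.59 d
  layer 2 (weathered basalt): t_2 = 11.6 × 0.19 / 0.02481 = 88.82 d
  layer 3 (sandy clay): t_3 = 3.80 × 0.07 / 0.02481 = 10.72 d
Total t = Σ t_i = 191.1 days.

191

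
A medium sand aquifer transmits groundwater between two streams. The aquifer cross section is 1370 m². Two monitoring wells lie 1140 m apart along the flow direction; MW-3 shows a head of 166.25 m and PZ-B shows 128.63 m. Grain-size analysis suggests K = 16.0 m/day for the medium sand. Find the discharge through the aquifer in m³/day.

Hydraulic gradient i = (166.25 − 128.63) / 1140 = 37.62 / 1140 = 0.03300.
Darcy's law: Q = K · A · i = 16.00 × 1370 × 0.03300 = 723.4 m³/day.

723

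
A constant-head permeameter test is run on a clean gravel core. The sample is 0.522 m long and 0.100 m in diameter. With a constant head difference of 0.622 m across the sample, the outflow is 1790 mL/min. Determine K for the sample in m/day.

Cross-sectional area A = π·(d/2)² = π × (0.100/2)² = 0.007854 m².
Convert discharge: 1790 mL/min = 2.983e-05 m³/s.
Darcy's law rearranged: K = Q·L / (A·Δh) = 2.983e-05 × 0.522 / (0.007854 × 0.622) = 0.003188 m/s = 275.4 m/day.

275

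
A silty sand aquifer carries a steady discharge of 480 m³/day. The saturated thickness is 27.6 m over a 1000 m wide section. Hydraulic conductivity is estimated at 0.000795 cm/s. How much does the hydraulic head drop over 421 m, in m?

Convert K: 0.000795 cm/s × 864 = 0.6869 m/day.
Cross-sectional area A = 1000 × 27.6 = 27600 m².
From Q = K·A·i, i = Q / (K·A) = 480 / (0.6869 × 27600) = 0.02532.
Head loss Δh = i · L = 0.02532 × 421 = 10.66 m.

10.7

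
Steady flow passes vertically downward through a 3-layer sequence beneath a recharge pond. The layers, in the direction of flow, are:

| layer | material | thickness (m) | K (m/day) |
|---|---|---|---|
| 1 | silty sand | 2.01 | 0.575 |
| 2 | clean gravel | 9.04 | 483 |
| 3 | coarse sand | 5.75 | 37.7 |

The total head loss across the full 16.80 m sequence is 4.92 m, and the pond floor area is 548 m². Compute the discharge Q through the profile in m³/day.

735

Flow is perpendicular to layering, so the layers act in series and the equivalent K is the thickness-weighted harmonic mean.
Total thickness L = 2.01 + 9.04 + 5.75 = 16.80 m.
Σ(b_i/K_i) = 2.01/0.575 + 9.04/483 + 5.75/37.7 = 3.667 d.
K_eq = L / Σ(b_i/K_i) = 16.80 / 3.667 = 4.582 m/day.
Q = K_eq · A · (Δh/L) = 4.582 × 548 × (4.92/16.80) = 735.3 m³/day.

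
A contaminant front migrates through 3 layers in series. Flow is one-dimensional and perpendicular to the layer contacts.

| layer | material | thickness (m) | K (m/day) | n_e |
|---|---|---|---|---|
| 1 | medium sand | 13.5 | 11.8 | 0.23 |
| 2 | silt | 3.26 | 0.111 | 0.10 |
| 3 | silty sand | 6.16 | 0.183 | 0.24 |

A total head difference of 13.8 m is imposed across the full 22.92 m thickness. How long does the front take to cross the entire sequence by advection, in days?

With flow normal to the layers, continuity requires the same specific discharge q through every layer.
Σ(b_i/K_i) = 13.5/11.8 + 3.26/0.111 + 6.16/0.183 = 64.17 d.
q = Δh / Σ(b_i/K_i) = 13.8 / 64.17 = 0.2150 m/day.
In each layer the seepage velocity is v_i = q/n_i, so the layer transit time is t_i = b_i·n_i / q:
  layer 1 (medium sand): t_1 = 13.5 × 0.23 / 0.2150 = 14.44 d
  layer 2 (silt): t_2 = 3.26 × 0.10 / 0.2150 = 1.516 d
  layer 3 (silty sand): t_3 = 6.16 × 0.24 / 0.2150 = 6.875 d
Total t = Σ t_i = 22.83 days.

22.8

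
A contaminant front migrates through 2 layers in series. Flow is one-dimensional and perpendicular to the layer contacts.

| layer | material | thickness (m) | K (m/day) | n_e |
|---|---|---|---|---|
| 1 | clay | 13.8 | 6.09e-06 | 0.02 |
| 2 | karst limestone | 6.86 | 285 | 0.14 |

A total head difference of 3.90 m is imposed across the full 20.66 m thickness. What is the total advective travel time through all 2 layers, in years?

With flow normal to the layers, continuity requires the same specific discharge q through every layer.
Σ(b_i/K_i) = 13.8/6.09e-06 + 6.86/285 = 2.266e+06 d.
q = Δh / Σ(b_i/K_i) = 3.90 / 2.266e+06 = 1.721e-06 m/day.
In each layer the seepage velocity is v_i = q/n_i, so the layer transit time is t_i = b_i·n_i / q:
  layer 1 (clay): t_1 = 13.8 × 0.02 / 1.721e-06 = 1.604e+05 d
  layer 2 (karst limestone): t_2 = 6.86 × 0.14 / 1.721e-06 = 5.580e+05 d
Total t = Σ t_i = 7.184e+05 days = 1967 years.

1970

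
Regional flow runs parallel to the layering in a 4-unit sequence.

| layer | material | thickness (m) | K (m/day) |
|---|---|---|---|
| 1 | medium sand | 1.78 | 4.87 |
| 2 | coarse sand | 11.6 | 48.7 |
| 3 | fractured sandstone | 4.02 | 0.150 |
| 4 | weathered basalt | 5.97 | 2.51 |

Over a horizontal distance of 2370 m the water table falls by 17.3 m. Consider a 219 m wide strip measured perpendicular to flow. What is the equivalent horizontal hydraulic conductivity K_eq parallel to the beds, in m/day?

Flow is parallel to layering, so each bed carries its own Darcy discharge and the transmissivities add.
Σ(K_i·b_i) = 4.87×1.78 + 48.7×11.6 + 0.150×4.02 + 2.51×5.97 = 589.2 m²/day.
Total thickness b = 23.37 m, so K_eq = Σ(K_i·b_i)/b = 25.21 m/day.

25.2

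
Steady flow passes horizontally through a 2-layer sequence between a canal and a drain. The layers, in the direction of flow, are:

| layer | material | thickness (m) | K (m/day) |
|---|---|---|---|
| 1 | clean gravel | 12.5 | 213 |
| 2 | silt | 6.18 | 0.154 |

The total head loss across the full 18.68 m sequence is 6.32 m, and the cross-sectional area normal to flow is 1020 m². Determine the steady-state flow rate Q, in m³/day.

Flow is perpendicular to layering, so the layers act in series and the equivalent K is the thickness-weighted harmonic mean.
Total thickness L = 12.5 + 6.18 = 18.68 m.
Σ(b_i/K_i) = 12.5/213 + 6.18/0.154 = 40.19 d.
K_eq = L / Σ(b_i/K_i) = 18.68 / 40.19 = 0.4648 m/day.
Q = K_eq · A · (Δh/L) = 0.4648 × 1020 × (6.32/18.68) = 160.4 m³/day.

160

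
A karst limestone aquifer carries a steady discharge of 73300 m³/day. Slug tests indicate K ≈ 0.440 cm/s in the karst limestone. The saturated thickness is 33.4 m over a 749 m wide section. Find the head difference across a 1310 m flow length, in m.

10.1

Convert K: 0.440 cm/s × 864 = 380.2 m/day.
Cross-sectional area A = 749 × 33.4 = 25017 m².
From Q = K·A·i, i = Q / (K·A) = 73300 / (380.2 × 25017) = 0.007707.
Head loss Δh = i · L = 0.007707 × 1310 = 10.10 m.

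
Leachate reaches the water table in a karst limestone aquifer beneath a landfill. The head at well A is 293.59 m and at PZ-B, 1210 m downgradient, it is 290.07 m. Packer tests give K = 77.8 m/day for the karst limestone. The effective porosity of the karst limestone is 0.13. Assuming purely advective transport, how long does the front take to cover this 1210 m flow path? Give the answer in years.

1.90

Hydraulic gradient i = (293.59 − 290.07) / 1210 = 3.52 / 1210 = 0.002909.
Darcy flux q = K · i = 77.80 × 0.002909 = 0.2263 m/day.
Seepage velocity v = q / n_e = 0.2263 / 0.13 = 1.741 m/day.
Travel time t = L / v = 1210 / 1.741 = 695.0 days = 1.903 years.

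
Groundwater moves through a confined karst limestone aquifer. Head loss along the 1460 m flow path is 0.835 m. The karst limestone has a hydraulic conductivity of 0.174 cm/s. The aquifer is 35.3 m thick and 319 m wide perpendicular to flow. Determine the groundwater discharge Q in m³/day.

968

Convert K: 0.174 cm/s × 864 = 150.3 m/day.
Cross-sectional area A = 319 × 35.3 = 11261 m².
Hydraulic gradient i = Δh / L = 0.835 / 1460 = 0.0005719.
Darcy's law: Q = K · A · i = 150.3 × 11261 × 0.0005719 = 968.2 m³/day.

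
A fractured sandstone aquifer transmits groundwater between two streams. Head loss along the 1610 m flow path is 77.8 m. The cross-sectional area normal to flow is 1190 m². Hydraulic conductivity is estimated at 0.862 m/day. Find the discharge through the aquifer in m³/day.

49.6

Hydraulic gradient i = Δh / L = 77.8 / 1610 = 0.04832.
Darcy's law: Q = K · A · i = 0.8620 × 1190 × 0.04832 = 49.57 m³/day.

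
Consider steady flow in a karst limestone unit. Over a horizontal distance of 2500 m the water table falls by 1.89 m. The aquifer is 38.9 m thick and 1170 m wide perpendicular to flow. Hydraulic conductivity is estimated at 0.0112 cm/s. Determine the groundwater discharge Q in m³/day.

333

Convert K: 0.0112 cm/s × 864 = 9.677 m/day.
Cross-sectional area A = 1170 × 38.9 = 45513 m².
Hydraulic gradient i = Δh / L = 1.89 / 2500 = 0.0007560.
Darcy's law: Q = K · A · i = 9.677 × 45513 × 0.0007560 = 333.0 m³/day.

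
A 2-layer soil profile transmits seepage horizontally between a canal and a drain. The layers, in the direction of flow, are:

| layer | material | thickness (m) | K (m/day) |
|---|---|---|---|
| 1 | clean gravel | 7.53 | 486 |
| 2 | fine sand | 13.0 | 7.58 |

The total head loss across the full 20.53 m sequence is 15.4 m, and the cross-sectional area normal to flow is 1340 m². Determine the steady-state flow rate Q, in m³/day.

11900

Flow is perpendicular to layering, so the layers act in series and the equivalent K is the thickness-weighted harmonic mean.
Total thickness L = 7.53 + 13.0 = 20.53 m.
Σ(b_i/K_i) = 7.53/486 + 13.0/7.58 = 1.731 d.
K_eq = L / Σ(b_i/K_i) = 20.53 / 1.731 = 11.86 m/day.
Q = K_eq · A · (Δh/L) = 11.86 × 1340 × (15.4/20.53) = 11925 m³/day.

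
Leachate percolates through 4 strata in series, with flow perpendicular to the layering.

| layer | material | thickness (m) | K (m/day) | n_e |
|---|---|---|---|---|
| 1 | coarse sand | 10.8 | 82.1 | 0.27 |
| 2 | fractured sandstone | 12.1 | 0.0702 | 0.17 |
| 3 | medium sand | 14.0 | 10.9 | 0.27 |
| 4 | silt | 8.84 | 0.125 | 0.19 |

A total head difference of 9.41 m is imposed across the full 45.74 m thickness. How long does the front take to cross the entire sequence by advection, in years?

With flow normal to the layers, continuity requires the same specific discharge q through every layer.
Σ(b_i/K_i) = 10.8/82.1 + 12.1/0.0702 + 14.0/10.9 + 8.84/0.125 = 244.5 d.
q = Δh / Σ(b_i/K_i) = 9.41 / 244.5 = 0.03849 m/day.
In each layer the seepage velocity is v_i = q/n_i, so the layer transit time is t_i = b_i·n_i / q:
  layer 1 (coarse sand): t_1 = 10.8 × 0.27 / 0.03849 = 75.77 d
  layer 2 (fractured sandstone): t_2 = 12.1 × 0.17 / 0.03849 = 53.45 d
  layer 3 (medium sand): t_3 = 14.0 × 0.27 / 0.03849 = 98.22 d
  layer 4 (silt): t_4 = 8.84 × 0.19 / 0.03849 = 43.64 d
Total t = Σ t_i = 271.1 days = 0.7422 years.

0.742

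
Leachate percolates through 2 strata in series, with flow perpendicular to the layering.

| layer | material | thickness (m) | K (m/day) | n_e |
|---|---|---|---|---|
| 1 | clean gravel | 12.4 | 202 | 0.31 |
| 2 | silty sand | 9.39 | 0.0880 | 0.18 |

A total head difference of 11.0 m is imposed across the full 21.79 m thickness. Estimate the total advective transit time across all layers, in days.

53.7

With flow normal to the layers, continuity requires the same specific discharge q through every layer.
Σ(b_i/K_i) = 12.4/202 + 9.39/0.0880 = 106.8 d.
q = Δh / Σ(b_i/K_i) = 11.0 / 106.8 = 0.1030 m/day.
In each layer the seepage velocity is v_i = q/n_i, so the layer transit time is t_i = b_i·n_i / q:
  layer 1 (clean gravel): t_1 = 12.4 × 0.31 / 0.1030 = 37.31 d
  layer 2 (silty sand): t_2 = 9.39 × 0.18 / 0.1030 = 16.41 d
Total t = Σ t_i = 53.71 days.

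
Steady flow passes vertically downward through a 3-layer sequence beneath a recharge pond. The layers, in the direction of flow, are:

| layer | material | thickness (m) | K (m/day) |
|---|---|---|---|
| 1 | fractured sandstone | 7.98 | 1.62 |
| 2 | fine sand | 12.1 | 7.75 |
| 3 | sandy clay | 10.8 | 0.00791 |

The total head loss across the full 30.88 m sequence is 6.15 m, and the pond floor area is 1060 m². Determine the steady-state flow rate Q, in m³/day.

Flow is perpendicular to layering, so the layers act in series and the equivalent K is the thickness-weighted harmonic mean.
Total thickness L = 7.98 + 12.1 + 10.8 = 30.88 m.
Σ(b_i/K_i) = 7.98/1.62 + 12.1/7.75 + 10.8/0.00791 = 1372 d.
K_eq = L / Σ(b_i/K_i) = 30.88 / 1372 = 0.02251 m/day.
Q = K_eq · A · (Δh/L) = 0.02251 × 1060 × (6.15/30.88) = 4.752 m³/day.

4.75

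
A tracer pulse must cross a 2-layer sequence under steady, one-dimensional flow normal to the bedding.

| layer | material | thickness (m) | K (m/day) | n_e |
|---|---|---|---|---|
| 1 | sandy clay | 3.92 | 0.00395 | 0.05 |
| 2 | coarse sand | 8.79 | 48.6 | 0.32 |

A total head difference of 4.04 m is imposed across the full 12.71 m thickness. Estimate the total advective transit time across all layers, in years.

2.02

With flow normal to the layers, continuity requires the same specific discharge q through every layer.
Σ(b_i/K_i) = 3.92/0.00395 + 8.79/48.6 = 992.6 d.
q = Δh / Σ(b_i/K_i) = 4.04 / 992.6 = 0.004070 m/day.
In each layer the seepage velocity is v_i = q/n_i, so the layer transit time is t_i = b_i·n_i / q:
  layer 1 (sandy clay): t_1 = 3.92 × 0.05 / 0.004070 = 48.16 d
  layer 2 (coarse sand): t_2 = 8.79 × 0.32 / 0.004070 = 691.1 d
Total t = Σ t_i = 739.2 days = 2.024 years.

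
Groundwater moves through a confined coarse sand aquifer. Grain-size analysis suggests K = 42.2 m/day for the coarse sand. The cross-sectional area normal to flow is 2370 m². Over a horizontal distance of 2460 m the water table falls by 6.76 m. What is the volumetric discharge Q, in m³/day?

Hydraulic gradient i = Δh / L = 6.76 / 2460 = 0.002748.
Darcy's law: Q = K · A · i = 42.20 × 2370 × 0.002748 = 274.8 m³/day.

275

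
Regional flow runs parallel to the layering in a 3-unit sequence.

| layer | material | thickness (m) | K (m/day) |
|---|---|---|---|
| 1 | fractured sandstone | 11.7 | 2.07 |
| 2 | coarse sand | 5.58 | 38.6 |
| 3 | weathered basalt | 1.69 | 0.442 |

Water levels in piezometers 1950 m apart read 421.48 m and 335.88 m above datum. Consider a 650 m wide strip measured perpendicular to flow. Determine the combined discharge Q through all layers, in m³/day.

Flow is parallel to layering, so each bed carries its own Darcy discharge and the transmissivities add.
Σ(K_i·b_i) = 2.07×11.7 + 38.6×5.58 + 0.442×1.69 = 240.4 m²/day.
Hydraulic gradient i = (421.48 − 335.88) / 1950 = 85.6 / 1950 = 0.04390.
Q = Σ(K_i·b_i) · W · i = 240.4 × 650 × 0.04390 = 6858 m³/day.

6860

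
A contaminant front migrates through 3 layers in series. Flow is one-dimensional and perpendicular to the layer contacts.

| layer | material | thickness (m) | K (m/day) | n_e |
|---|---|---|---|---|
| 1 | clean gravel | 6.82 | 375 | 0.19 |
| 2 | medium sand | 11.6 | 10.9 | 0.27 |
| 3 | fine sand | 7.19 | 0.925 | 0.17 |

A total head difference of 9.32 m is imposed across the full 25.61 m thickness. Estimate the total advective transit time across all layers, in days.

5.37

With flow normal to the layers, continuity requires the same specific discharge q through every layer.
Σ(b_i/K_i) = 6.82/375 + 11.6/10.9 + 7.19/0.925 = 8.855 d.
q = Δh / Σ(b_i/K_i) = 9.32 / 8.855 = 1.052 m/day.
In each layer the seepage velocity is v_i = q/n_i, so the layer transit time is t_i = b_i·n_i / q:
  layer 1 (clean gravel): t_1 = 6.82 × 0.19 / 1.052 = 1.231 d
  layer 2 (medium sand): t_2 = 11.6 × 0.27 / 1.052 = 2.976 d
  layer 3 (fine sand): t_3 = 7.19 × 0.17 / 1.052 = 1.161 d
Total t = Σ t_i = 5.368 days.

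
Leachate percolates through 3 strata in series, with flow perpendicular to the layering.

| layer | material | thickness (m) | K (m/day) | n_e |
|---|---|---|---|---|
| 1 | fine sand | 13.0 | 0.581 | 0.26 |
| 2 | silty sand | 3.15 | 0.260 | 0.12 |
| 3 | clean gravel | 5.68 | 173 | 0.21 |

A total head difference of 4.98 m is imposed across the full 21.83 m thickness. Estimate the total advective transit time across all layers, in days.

34.3

With flow normal to the layers, continuity requires the same specific discharge q through every layer.
Σ(b_i/K_i) = 13.0/0.581 + 3.15/0.260 + 5.68/173 = 34.52 d.
q = Δh / Σ(b_i/K_i) = 4.98 / 34.52 = 0.1442 m/day.
In each layer the seepage velocity is v_i = q/n_i, so the layer transit time is t_i = b_i·n_i / q:
  layer 1 (fine sand): t_1 = 13.0 × 0.26 / 0.1442 = 23.43 d
  layer 2 (silty sand): t_2 = 3.15 × 0.12 / 0.1442 = 2.620 d
  layer 3 (clean gravel): t_3 = 5.68 × 0.21 / 0.1442 = 8.269 d
Total t = Σ t_i = 34.32 days.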